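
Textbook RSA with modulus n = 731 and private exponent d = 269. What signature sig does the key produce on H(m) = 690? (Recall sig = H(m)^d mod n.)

(H(m))^2 ≡ 690^2 = 476100 ≡ 219
(H(m))^4 ≡ 219^2 = 47961 ≡ 446
(H(m))^8 ≡ 446^2 = 198916 ≡ 84
(H(m))^16 ≡ 84^2 = 7056 ≡ 477
(H(m))^32 ≡ 477^2 = 227529 ≡ 188
(H(m))^64 ≡ 188^2 = 35344 ≡ 256
(H(m))^128 ≡ 256^2 = 65536 ≡ 477
(H(m))^256 ≡ 477^2 = 227529 ≡ 188
269 = 256 + 8 + 4 + 1, so (H(m))^269 ≡ 188·84·446·690 ≡ 266 (mod 731)

266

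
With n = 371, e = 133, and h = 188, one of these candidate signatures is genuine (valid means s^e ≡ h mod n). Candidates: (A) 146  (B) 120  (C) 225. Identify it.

Candidate A: 146^133 mod 371 = 188
  → matches h = 188
Candidate B: 120^133 mod 371 = 330
Candidate C: 225^133 mod 371 = 183

A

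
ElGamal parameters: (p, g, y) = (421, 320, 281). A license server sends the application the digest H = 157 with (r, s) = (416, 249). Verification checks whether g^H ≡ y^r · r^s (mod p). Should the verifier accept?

Left side g^H mod p:
Squares mod 421: 320^1≡320, 320^2≡97, 320^4≡147, 320^8≡138, 320^16≡99, 320^32≡118, 320^64≡31, 320^128≡119
157 = 128 + 16 + 8 + 4 + 1, so 320^157 ≡ 119·99·138·147·320 ≡ 416 (mod 421)
Right side y^r · r^s mod p:
Squares mod 421: 281^1≡281, 281^2≡234, 281^4≡26, 281^8≡255, 281^16≡191, 281^32≡275, 281^64≡266, 281^128≡28, 281^256≡363
416 = 256 + 128 + 32, so 281^416 ≡ 363·28·275 ≡ 81 (mod 421)
Squares mod 421: 416^1≡416, 416^2≡25, 416^4≡204, 416^8≡358, 416^16≡180, 416^32≡404, 416^64≡289, 416^128≡163
249 = 128 + 64 + 32 + 16 + 8 + 1, so 416^249 ≡ 163·289·404·180·358·416 ≡ 291 (mod 421)
81·291 = 23571 ≡ 416 (mod 421)
416 ≡ 416 (mod 421), so the signature is genuine.

accept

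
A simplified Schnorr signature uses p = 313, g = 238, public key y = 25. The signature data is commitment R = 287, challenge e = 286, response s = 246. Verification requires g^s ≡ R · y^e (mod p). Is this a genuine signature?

forged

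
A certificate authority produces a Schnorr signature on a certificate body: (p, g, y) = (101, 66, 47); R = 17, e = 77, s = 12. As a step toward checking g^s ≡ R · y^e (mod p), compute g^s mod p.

19

66^2 = 4356 ≡ 13
66^4 ≡ 13^2 = 169 ≡ 68
66^8 ≡ 68^2 = 4624 ≡ 79
12 = 8 + 4, so 66^12 ≡ 79·68 ≡ 19 (mod 101)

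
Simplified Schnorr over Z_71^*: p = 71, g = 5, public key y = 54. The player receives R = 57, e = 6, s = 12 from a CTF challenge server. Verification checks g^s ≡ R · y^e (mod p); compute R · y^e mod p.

25

54^6 mod 71 = 54
R · y^e ≡ 57·54 = 3078 ≡ 25 (mod 71)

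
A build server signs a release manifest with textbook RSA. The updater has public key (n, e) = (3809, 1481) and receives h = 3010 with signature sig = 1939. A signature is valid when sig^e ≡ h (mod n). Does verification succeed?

fails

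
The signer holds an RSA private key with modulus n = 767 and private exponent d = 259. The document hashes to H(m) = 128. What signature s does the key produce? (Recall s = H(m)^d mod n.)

613

Squares mod 767: (H(m))^1≡128, (H(m))^2≡277, (H(m))^4≡29, (H(m))^8≡74, (H(m))^16≡107, (H(m))^32≡711, (H(m))^64≡68, (H(m))^128≡22, (H(m))^256≡484
259 = 256 + 2 + 1, so (H(m))^259 ≡ 484·277·128 ≡ 613 (mod 767)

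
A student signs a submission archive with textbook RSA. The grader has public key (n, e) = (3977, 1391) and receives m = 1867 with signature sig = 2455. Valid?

no

sig^2 ≡ 2455^2 = 6027025 ≡ 1870
sig^4 ≡ 1870^2 = 3496900 ≡ 1117
sig^8 ≡ 1117^2 = 1247689 ≡ 2888
sig^16 ≡ 2888^2 = 8340544 ≡ 775
sig^32 ≡ 775^2 = 600625 ≡ 98
sig^64 ≡ 98^2 = 9604 ≡ 1650
sig^128 ≡ 1650^2 = 2722500 ≡ 2232
sig^256 ≡ 2232^2 = 4981824 ≡ 2620
sig^512 ≡ 2620^2 = 6864400 ≡ 98
sig^1024 ≡ 98^2 = 9604 ≡ 1650
1391 = 1024 + 256 + 64 + 32 + 8 + 4 + 2 + 1, so sig^1391 ≡ 1650·2620·1650·98·2888·1117·1870·2455 ≡ 333 (mod 3977)
The recovered value 333 does not match the digest 1867.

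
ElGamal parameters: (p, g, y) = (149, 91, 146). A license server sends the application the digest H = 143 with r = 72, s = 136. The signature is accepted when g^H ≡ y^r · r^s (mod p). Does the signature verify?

does not verify

Left side g^H mod p:
91^143 mod 149 = 50
Right side y^r · r^s mod p:
146^72 mod 149 = 33
72^136 mod 149 = 46
33·46 = 1518 ≡ 28 (mod 149)
50 ≠ 28, so verification fails.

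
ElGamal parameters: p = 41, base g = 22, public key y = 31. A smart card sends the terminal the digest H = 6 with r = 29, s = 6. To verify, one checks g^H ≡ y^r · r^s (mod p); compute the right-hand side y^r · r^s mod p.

31^2 = 961 ≡ 18
31^4 ≡ 18^2 = 324 ≡ 37
31^8 ≡ 37^2 = 1369 ≡ 16
31^16 ≡ 16^2 = 256 ≡ 10
29 = 16 + 8 + 4 + 1, so 31^29 ≡ 10·16·37·31 ≡ 4 (mod 41)
29^2 = 841 ≡ 21
29^4 ≡ 21^2 = 441 ≡ 31
6 = 4 + 2, so 29^6 ≡ 31·21 ≡ 36 (mod 41)
y^r · r^s ≡ 4·36 = 144 ≡ 21 (mod 41)

21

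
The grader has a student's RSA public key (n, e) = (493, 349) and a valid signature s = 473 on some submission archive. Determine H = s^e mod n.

158

Squares mod 493: s^1≡473, s^2≡400, s^4≡268, s^8≡339, s^16≡52, s^32≡239, s^64≡426, s^128≡52, s^256≡239
349 = 256 + 64 + 16 + 8 + 4 + 1, so s^349 ≡ 239·426·52·339·268·473 ≡ 158 (mod 493)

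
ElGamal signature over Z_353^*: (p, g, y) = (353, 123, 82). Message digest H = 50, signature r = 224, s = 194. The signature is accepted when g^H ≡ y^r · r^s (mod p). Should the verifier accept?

accept

Left side g^H mod p:
Squares mod 353: 123^1≡123, 123^2≡303, 123^4≡29, 123^8≡135, 123^16≡222, 123^32≡217
50 = 32 + 16 + 2, so 123^50 ≡ 217·222·303 ≡ 172 (mod 353)
Right side y^r · r^s mod p:
Squares mod 353: 82^1≡82, 82^2≡17, 82^4≡289, 82^8≡213, 82^16≡185, 82^32≡337, 82^64≡256, 82^128≡231
224 = 128 + 64 + 32, so 82^224 ≡ 231·256·337 ≡ 217 (mod 353)
Squares mod 353: 224^1≡224, 224^2≡50, 224^4≡29, 224^8≡135, 224^16≡222, 224^32≡217, 224^64≡140, 224^128≡185
194 = 128 + 64 + 2, so 224^194 ≡ 185·140·50 ≡ 196 (mod 353)
217·196 = 42532 ≡ 172 (mod 353)
172 ≡ 172 (mod 353), so the signature is genuine.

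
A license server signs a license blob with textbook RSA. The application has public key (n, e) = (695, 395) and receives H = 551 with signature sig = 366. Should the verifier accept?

sig^2 ≡ 366^2 = 133956 ≡ 516
sig^4 ≡ 516^2 = 266256 ≡ 71
sig^8 ≡ 71^2 = 5041 ≡ 176
sig^16 ≡ 176^2 = 30976 ≡ 396
sig^32 ≡ 396^2 = 156816 ≡ 441
sig^64 ≡ 441^2 = 194481 ≡ 576
sig^128 ≡ 576^2 = 331776 ≡ 261
sig^256 ≡ 261^2 = 68121 ≡ 11
395 = 256 + 128 + 8 + 2 + 1, so sig^395 ≡ 11·261·176·516·366 ≡ 551 (mod 695)
551 = H, so the signature checks out.

accept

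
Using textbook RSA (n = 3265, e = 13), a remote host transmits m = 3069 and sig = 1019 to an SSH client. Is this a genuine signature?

sig^2 ≡ 1019^2 = 1038361 ≡ 91
sig^4 ≡ 91^2 = 8281 ≡ 1751
sig^8 ≡ 1751^2 = 3066001 ≡ 166
13 = 8 + 4 + 1, so sig^13 ≡ 166·1751·1019 ≡ 914 (mod 3265)
The recovered value 914 does not match the digest 3069.

forged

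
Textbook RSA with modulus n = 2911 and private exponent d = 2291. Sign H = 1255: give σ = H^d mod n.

Squares mod 2911: H^1≡1255, H^2≡174, H^4≡1166, H^8≡119, H^16≡2517, H^32≡953, H^64≡2888, H^128≡529, H^256≡385, H^512≡2675, H^1024≡387, H^2048≡1308
2291 = 2048 + 128 + 64 + 32 + 16 + 2 + 1, so H^2291 ≡ 1308·529·2888·953·2517·174·1255 ≡ 1665 (mod 2911)

1665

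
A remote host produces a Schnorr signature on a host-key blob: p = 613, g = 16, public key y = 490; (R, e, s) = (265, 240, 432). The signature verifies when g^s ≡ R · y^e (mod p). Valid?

g^s mod p:
16^2 = 256
16^4 ≡ 256^2 = 65536 ≡ 558
16^8 ≡ 558^2 = 311364 ≡ 573
16^16 ≡ 573^2 = 328329 ≡ 374
16^32 ≡ 374^2 = 139876 ≡ 112
16^64 ≡ 112^2 = 12544 ≡ 284
16^128 ≡ 284^2 = 80656 ≡ 353
16^256 ≡ 353^2 = 124609 ≡ 170
432 = 256 + 128 + 32 + 16, so 16^432 ≡ 170·353·112·374 ≡ 430 (mod 613)
R · y^e mod p:
490^2 = 240100 ≡ 417
490^4 ≡ 417^2 = 173889 ≡ 410
490^8 ≡ 410^2 = 168100 ≡ 138
490^16 ≡ 138^2 = 19044 ≡ 41
490^32 ≡ 41^2 = 1681 ≡ 455
490^64 ≡ 455^2 = 207025 ≡ 444
490^128 ≡ 444^2 = 197136 ≡ 363
240 = 128 + 64 + 32 + 16, so 490^240 ≡ 363·444·455·41 ≡ 418 (mod 613)
265·418 = 110770 ≡ 430 (mod 613)
430 ≡ 430 (mod 613); signature holds.

yes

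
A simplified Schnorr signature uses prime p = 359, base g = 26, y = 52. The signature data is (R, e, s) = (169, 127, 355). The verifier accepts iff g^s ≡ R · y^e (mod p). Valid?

yes

g^s mod p:
26^2 = 676 ≡ 317
26^4 ≡ 317^2 = 100489 ≡ 328
26^8 ≡ 328^2 = 107584 ≡ 243
26^16 ≡ 243^2 = 59049 ≡ 173
26^32 ≡ 173^2 = 29929 ≡ 132
26^64 ≡ 132^2 = 17424 ≡ 192
26^128 ≡ 192^2 = 36864 ≡ 246
26^256 ≡ 246^2 = 60516 ≡ 204
355 = 256 + 64 + 32 + 2 + 1, so 26^355 ≡ 204·192·132·317·26 ≡ 335 (mod 359)
R · y^e mod p:
52^2 = 2704 ≡ 191
52^4 ≡ 191^2 = 36481 ≡ 222
52^8 ≡ 222^2 = 49284 ≡ 101
52^16 ≡ 101^2 = 10201 ≡ 149
52^32 ≡ 149^2 = 22201 ≡ 302
52^64 ≡ 302^2 = 91204 ≡ 18
127 = 64 + 32 + 16 + 8 + 4 + 2 + 1, so 52^127 ≡ 18·302·149·101·222·191·52 ≡ 310 (mod 359)
169·310 = 52390 ≡ 335 (mod 359)
335 ≡ 335 (mod 359); signature holds.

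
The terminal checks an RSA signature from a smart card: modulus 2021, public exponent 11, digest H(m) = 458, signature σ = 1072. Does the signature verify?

does not verify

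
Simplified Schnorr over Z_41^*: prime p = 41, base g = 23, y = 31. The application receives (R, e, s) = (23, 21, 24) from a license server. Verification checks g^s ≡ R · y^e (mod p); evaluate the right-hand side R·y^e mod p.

31^2 = 961 ≡ 18
31^4 ≡ 18^2 = 324 ≡ 37
31^8 ≡ 37^2 = 1369 ≡ 16
31^16 ≡ 16^2 = 256 ≡ 10
21 = 16 + 4 + 1, so 31^21 ≡ 10·37·31 ≡ 31 (mod 41)
R · y^e ≡ 23·31 = 713 ≡ 16 (mod 41)

16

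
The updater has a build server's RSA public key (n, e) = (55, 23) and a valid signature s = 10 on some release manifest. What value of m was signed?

10

s^2 ≡ 10^2 = 100 ≡ 45
s^4 ≡ 45^2 = 2025 ≡ 45
s^8 ≡ 45^2 = 2025 ≡ 45
s^16 ≡ 45^2 = 2025 ≡ 45
23 = 16 + 4 + 2 + 1, so s^23 ≡ 45·45·45·10 ≡ 10 (mod 55)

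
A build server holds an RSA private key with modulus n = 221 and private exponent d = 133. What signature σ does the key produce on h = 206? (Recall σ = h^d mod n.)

h^2 ≡ 206^2 = 42436 ≡ 4
h^4 ≡ 4^2 = 16
h^8 ≡ 16^2 = 256 ≡ 35
h^16 ≡ 35^2 = 1225 ≡ 120
h^32 ≡ 120^2 = 14400 ≡ 35
h^64 ≡ 35^2 = 1225 ≡ 120
h^128 ≡ 120^2 = 14400 ≡ 35
133 = 128 + 4 + 1, so h^133 ≡ 35·16·206 ≡ 219 (mod 221)

219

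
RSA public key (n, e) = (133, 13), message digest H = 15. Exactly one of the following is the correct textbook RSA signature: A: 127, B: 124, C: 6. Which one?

A

Candidate A: Squares mod 133: 127^1≡127, 127^2≡36, 127^4≡99, 127^8≡92; 13 = 8 + 4 + 1, so 127^13 ≡ 92·99·127 ≡ 15 (mod 133)
  → matches H = 15
Candidate B: Squares mod 133: 124^1≡124, 124^2≡81, 124^4≡44, 124^8≡74; 13 = 8 + 4 + 1, so 124^13 ≡ 74·44·124 ≡ 89 (mod 133)
Candidate C: Squares mod 133: 6^1≡6, 6^2≡36, 6^4≡99, 6^8≡92; 13 = 8 + 4 + 1, so 6^13 ≡ 92·99·6 ≡ 118 (mod 133)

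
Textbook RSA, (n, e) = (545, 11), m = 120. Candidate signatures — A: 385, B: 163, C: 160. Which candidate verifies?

C

Candidate A: 385^11 mod 545 = 425
Candidate B: 163^11 mod 545 = 237
Candidate C: 160^11 mod 545 = 120
  → matches m = 120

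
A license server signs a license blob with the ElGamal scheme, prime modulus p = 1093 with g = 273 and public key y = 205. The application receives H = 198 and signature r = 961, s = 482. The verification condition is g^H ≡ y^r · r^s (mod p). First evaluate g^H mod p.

273^2 = 74529 ≡ 205
273^4 ≡ 205^2 = 42025 ≡ 491
273^8 ≡ 491^2 = 241081 ≡ 621
273^16 ≡ 621^2 = 385641 ≡ 905
273^32 ≡ 905^2 = 819025 ≡ 368
273^64 ≡ 368^2 = 135424 ≡ 985
273^128 ≡ 985^2 = 970225 ≡ 734
198 = 128 + 64 + 4 + 2, so 273^198 ≡ 734·985·491·205 ≡ 905 (mod 1093)

905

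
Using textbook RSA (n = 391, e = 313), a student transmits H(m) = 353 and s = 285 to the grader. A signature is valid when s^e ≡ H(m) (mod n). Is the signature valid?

valid

s^2 ≡ 285^2 = 81225 ≡ 288
s^4 ≡ 288^2 = 82944 ≡ 52
s^8 ≡ 52^2 = 2704 ≡ 358
s^16 ≡ 358^2 = 128164 ≡ 307
s^32 ≡ 307^2 = 94249 ≡ 18
s^64 ≡ 18^2 = 324
s^128 ≡ 324^2 = 104976 ≡ 188
s^256 ≡ 188^2 = 35344 ≡ 154
313 = 256 + 32 + 16 + 8 + 1, so s^313 ≡ 154·18·307·358·285 ≡ 353 (mod 391)
353 = H(m), so the signature checks out.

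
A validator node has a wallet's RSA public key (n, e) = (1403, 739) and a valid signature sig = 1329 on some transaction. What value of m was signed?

48

sig^2 ≡ 1329^2 = 1766241 ≡ 1267
sig^4 ≡ 1267^2 = 1605289 ≡ 257
sig^8 ≡ 257^2 = 66049 ≡ 108
sig^16 ≡ 108^2 = 11664 ≡ 440
sig^32 ≡ 440^2 = 193600 ≡ 1389
sig^64 ≡ 1389^2 = 1929321 ≡ 196
sig^128 ≡ 196^2 = 38416 ≡ 535
sig^256 ≡ 535^2 = 286225 ≡ 13
sig^512 ≡ 13^2 = 169
739 = 512 + 128 + 64 + 32 + 2 + 1, so sig^739 ≡ 169·535·196·1389·1267·1329 ≡ 48 (mod 1403)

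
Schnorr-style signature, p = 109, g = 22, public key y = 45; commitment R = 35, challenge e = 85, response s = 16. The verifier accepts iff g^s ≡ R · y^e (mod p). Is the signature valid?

valid

g^s mod p:
22^16 mod 109 = 49
R · y^e mod p:
45^85 mod 109 = 45
35·45 = 1575 ≡ 49 (mod 109)
49 ≡ 49 (mod 109); signature holds.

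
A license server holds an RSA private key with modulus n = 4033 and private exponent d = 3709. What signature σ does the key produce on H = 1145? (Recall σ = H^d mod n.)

1145

H^2 ≡ 1145^2 = 1311025 ≡ 300
H^4 ≡ 300^2 = 90000 ≡ 1274
H^8 ≡ 1274^2 = 1623076 ≡ 1810
H^16 ≡ 1810^2 = 3276100 ≡ 1304
H^32 ≡ 1304^2 = 1700416 ≡ 2523
H^64 ≡ 2523^2 = 6365529 ≡ 1455
H^128 ≡ 1455^2 = 2117025 ≡ 3733
H^256 ≡ 3733^2 = 13935289 ≡ 1274
H^512 ≡ 1274^2 = 1623076 ≡ 1810
H^1024 ≡ 1810^2 = 3276100 ≡ 1304
H^2048 ≡ 1304^2 = 1700416 ≡ 2523
3709 = 2048 + 1024 + 512 + 64 + 32 + 16 + 8 + 4 + 1, so H^3709 ≡ 2523·1304·1810·1455·2523·1304·1810·1274·1145 ≡ 1145 (mod 4033)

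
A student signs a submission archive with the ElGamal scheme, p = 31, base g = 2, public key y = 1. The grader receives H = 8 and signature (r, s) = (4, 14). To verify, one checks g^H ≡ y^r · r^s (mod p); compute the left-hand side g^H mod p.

2^2 = 4
2^4 ≡ 4^2 = 16
2^8 ≡ 16^2 = 256 ≡ 8

8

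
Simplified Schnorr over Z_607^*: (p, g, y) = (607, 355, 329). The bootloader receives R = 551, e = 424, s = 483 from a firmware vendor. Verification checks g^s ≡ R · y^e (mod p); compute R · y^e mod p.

384

329^2 = 108241 ≡ 195
329^4 ≡ 195^2 = 38025 ≡ 391
329^8 ≡ 391^2 = 152881 ≡ 524
329^16 ≡ 524^2 = 274576 ≡ 212
329^32 ≡ 212^2 = 44944 ≡ 26
329^64 ≡ 26^2 = 676 ≡ 69
329^128 ≡ 69^2 = 4761 ≡ 512
329^256 ≡ 512^2 = 262144 ≡ 527
424 = 256 + 128 + 32 + 8, so 329^424 ≡ 527·512·26·524 ≡ 340 (mod 607)
R · y^e ≡ 551·340 = 187340 ≡ 384 (mod 607)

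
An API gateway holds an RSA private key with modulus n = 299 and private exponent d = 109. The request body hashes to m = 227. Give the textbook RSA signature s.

84

Squares mod 299: m^1≡227, m^2≡101, m^4≡35, m^8≡29, m^16≡243, m^32≡146, m^64≡87
109 = 64 + 32 + 8 + 4 + 1, so m^109 ≡ 87·146·29·35·227 ≡ 84 (mod 299)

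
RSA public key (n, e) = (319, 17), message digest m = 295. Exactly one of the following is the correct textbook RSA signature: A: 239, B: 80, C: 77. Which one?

B

Candidate A: Squares mod 319: 239^1≡239, 239^2≡20, 239^4≡81, 239^8≡181, 239^16≡223; 17 = 16 + 1, so 239^17 ≡ 223·239 ≡ 24 (mod 319)
Candidate B: Squares mod 319: 80^1≡80, 80^2≡20, 80^4≡81, 80^8≡181, 80^16≡223; 17 = 16 + 1, so 80^17 ≡ 223·80 ≡ 295 (mod 319)
  → matches m = 295
Candidate C: Squares mod 319: 77^1≡77, 77^2≡187, 77^4≡198, 77^8≡286, 77^16≡132; 17 = 16 + 1, so 77^17 ≡ 132·77 ≡ 275 (mod 319)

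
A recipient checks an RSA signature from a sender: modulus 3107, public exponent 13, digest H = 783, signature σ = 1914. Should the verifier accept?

accept

σ^2 ≡ 1914^2 = 3663396 ≡ 243
σ^4 ≡ 243^2 = 59049 ≡ 16
σ^8 ≡ 16^2 = 256
13 = 8 + 4 + 1, so σ^13 ≡ 256·16·1914 ≡ 783 (mod 3107)
783 = H, so the signature checks out.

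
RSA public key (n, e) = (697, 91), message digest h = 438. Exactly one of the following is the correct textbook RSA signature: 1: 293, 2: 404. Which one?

1

Candidate 1: 293^2 = 85849 ≡ 118; 293^4 ≡ 118^2 = 13924 ≡ 681; 293^8 ≡ 681^2 = 463761 ≡ 256; 293^16 ≡ 256^2 = 65536 ≡ 18; 293^32 ≡ 18^2 = 324; 293^64 ≡ 324^2 = 104976 ≡ 426; 91 = 64 + 16 + 8 + 2 + 1, so 293^91 ≡ 426·18·256·118·293 ≡ 438 (mod 697)
  → matches h = 438
Candidate 2: 404^2 = 163216 ≡ 118; 404^4 ≡ 118^2 = 13924 ≡ 681; 404^8 ≡ 681^2 = 463761 ≡ 256; 404^16 ≡ 256^2 = 65536 ≡ 18; 404^32 ≡ 18^2 = 324; 404^64 ≡ 324^2 = 104976 ≡ 426; 91 = 64 + 16 + 8 + 2 + 1, so 404^91 ≡ 426·18·256·118·404 ≡ 259 (mod 697)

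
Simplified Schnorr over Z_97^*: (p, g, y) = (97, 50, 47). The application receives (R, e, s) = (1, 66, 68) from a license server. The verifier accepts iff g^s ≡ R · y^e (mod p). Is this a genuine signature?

g^s mod p:
50^2 = 2500 ≡ 75
50^4 ≡ 75^2 = 5625 ≡ 96
50^8 ≡ 96^2 = 9216 ≡ 1
50^16 ≡ 1^2 = 1
50^32 ≡ 1^2 = 1
50^64 ≡ 1^2 = 1
68 = 64 + 4, so 50^68 ≡ 1·96 ≡ 96 (mod 97)
R · y^e mod p:
47^2 = 2209 ≡ 75
47^4 ≡ 75^2 = 5625 ≡ 96
47^8 ≡ 96^2 = 9216 ≡ 1
47^16 ≡ 1^2 = 1
47^32 ≡ 1^2 = 1
47^64 ≡ 1^2 = 1
66 = 64 + 2, so 47^66 ≡ 1·75 ≡ 75 (mod 97)
1·75 = 75 ≡ 75 (mod 97)
96 ≠ 75; the check fails.

forged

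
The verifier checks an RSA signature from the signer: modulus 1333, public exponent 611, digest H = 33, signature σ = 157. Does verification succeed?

σ^2 ≡ 157^2 = 24649 ≡ 655
σ^4 ≡ 655^2 = 429025 ≡ 1132
σ^8 ≡ 1132^2 = 1281424 ≡ 411
σ^16 ≡ 411^2 = 168921 ≡ 963
σ^32 ≡ 963^2 = 927369 ≡ 934
σ^64 ≡ 934^2 = 872356 ≡ 574
σ^128 ≡ 574^2 = 329476 ≡ 225
σ^256 ≡ 225^2 = 50625 ≡ 1304
σ^512 ≡ 1304^2 = 1700416 ≡ 841
611 = 512 + 64 + 32 + 2 + 1, so σ^611 ≡ 841·574·934·655·157 ≡ 33 (mod 1333)
33 = H, so the signature checks out.

passes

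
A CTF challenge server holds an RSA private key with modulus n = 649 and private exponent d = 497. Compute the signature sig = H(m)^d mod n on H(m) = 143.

Squares mod 649: (H(m))^1≡143, (H(m))^2≡330, (H(m))^4≡517, (H(m))^8≡550, (H(m))^16≡66, (H(m))^32≡462, (H(m))^64≡572, (H(m))^128≡88, (H(m))^256≡605
497 = 256 + 128 + 64 + 32 + 16 + 1, so (H(m))^497 ≡ 605·88·572·462·66·143 ≡ 517 (mod 649)

517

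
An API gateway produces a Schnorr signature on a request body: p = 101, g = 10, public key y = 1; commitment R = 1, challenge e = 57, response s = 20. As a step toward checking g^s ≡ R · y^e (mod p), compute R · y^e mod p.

1

Squares mod 101: 1^1≡1, 1^2≡1, 1^4≡1, 1^8≡1, 1^16≡1, 1^32≡1
57 = 32 + 16 + 8 + 1, so 1^57 ≡ 1·1·1·1 ≡ 1 (mod 101)
R · y^e ≡ 1·1 = 1 ≡ 1 (mod 101)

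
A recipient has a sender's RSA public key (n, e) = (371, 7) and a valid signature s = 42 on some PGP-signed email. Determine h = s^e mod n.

28

Squares mod 371: s^1≡42, s^2≡280, s^4≡119
7 = 4 + 2 + 1, so s^7 ≡ 119·280·42 ≡ 28 (mod 371)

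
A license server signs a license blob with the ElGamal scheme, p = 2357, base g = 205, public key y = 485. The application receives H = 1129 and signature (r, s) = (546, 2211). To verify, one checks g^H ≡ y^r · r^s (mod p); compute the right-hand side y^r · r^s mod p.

Squares mod 2357: 485^1≡485, 485^2≡1882, 485^4≡1710, 485^8≡1420, 485^16≡1165, 485^32≡1950, 485^64≡659, 485^128≡593, 485^256≡456, 485^512≡520
546 = 512 + 32 + 2, so 485^546 ≡ 520·1950·1882 ≡ 593 (mod 2357)
Squares mod 2357: 546^1≡546, 546^2≡1134, 546^4≡1391, 546^8≡2141, 546^16≡1873, 546^32≡913, 546^64≡1548, 546^128≡1592, 546^256≡689, 546^512≡964, 546^1024≡638, 546^2048≡1640
2211 = 2048 + 128 + 32 + 2 + 1, so 546^2211 ≡ 1640·1592·913·1134·546 ≡ 657 (mod 2357)
y^r · r^s ≡ 593·657 = 389601 ≡ 696 (mod 2357)

696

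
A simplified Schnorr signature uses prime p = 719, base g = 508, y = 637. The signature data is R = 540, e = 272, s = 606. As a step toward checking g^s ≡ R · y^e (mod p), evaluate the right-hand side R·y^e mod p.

Squares mod 719: 637^1≡637, 637^2≡253, 637^4≡18, 637^8≡324, 637^16≡2, 637^32≡4, 637^64≡16, 637^128≡256, 637^256≡107
272 = 256 + 16, so 637^272 ≡ 107·2 ≡ 214 (mod 719)
R · y^e ≡ 540·214 = 115560 ≡ 520 (mod 719)

520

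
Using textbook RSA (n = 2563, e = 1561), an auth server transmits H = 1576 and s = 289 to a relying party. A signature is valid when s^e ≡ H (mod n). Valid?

s^2 ≡ 289^2 = 83521 ≡ 1505
s^4 ≡ 1505^2 = 2265025 ≡ 1896
s^8 ≡ 1896^2 = 3594816 ≡ 1490
s^16 ≡ 1490^2 = 2220100 ≡ 542
s^32 ≡ 542^2 = 293764 ≡ 1582
s^64 ≡ 1582^2 = 2502724 ≡ 1236
s^128 ≡ 1236^2 = 1527696 ≡ 148
s^256 ≡ 148^2 = 21904 ≡ 1400
s^512 ≡ 1400^2 = 1960000 ≡ 1868
s^1024 ≡ 1868^2 = 3489424 ≡ 1181
1561 = 1024 + 512 + 16 + 8 + 1, so s^1561 ≡ 1181·1868·542·1490·289 ≡ 1576 (mod 2563)
Since 1576 equals the digest 1576, verification succeeds.

yes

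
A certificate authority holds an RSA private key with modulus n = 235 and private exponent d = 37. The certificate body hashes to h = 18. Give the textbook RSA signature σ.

83

h^2 ≡ 18^2 = 324 ≡ 89
h^4 ≡ 89^2 = 7921 ≡ 166
h^8 ≡ 166^2 = 27556 ≡ 61
h^16 ≡ 61^2 = 3721 ≡ 196
h^32 ≡ 196^2 = 38416 ≡ 111
37 = 32 + 4 + 1, so h^37 ≡ 111·166·18 ≡ 83 (mod 235)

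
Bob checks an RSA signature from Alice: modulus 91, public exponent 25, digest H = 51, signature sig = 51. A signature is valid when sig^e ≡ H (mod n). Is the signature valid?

sig^2 ≡ 51^2 = 2601 ≡ 53
sig^4 ≡ 53^2 = 2809 ≡ 79
sig^8 ≡ 79^2 = 6241 ≡ 53
sig^16 ≡ 53^2 = 2809 ≡ 79
25 = 16 + 8 + 1, so sig^25 ≡ 79·53·51 ≡ 51 (mod 91)
Since 51 equals the digest 51, verification succeeds.

valid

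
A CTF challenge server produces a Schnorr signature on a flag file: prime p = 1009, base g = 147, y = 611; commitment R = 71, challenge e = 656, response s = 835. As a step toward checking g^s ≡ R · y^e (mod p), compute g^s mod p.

980

147^2 = 21609 ≡ 420
147^4 ≡ 420^2 = 176400 ≡ 834
147^8 ≡ 834^2 = 695556 ≡ 355
147^16 ≡ 355^2 = 126025 ≡ 909
147^32 ≡ 909^2 = 826281 ≡ 919
147^64 ≡ 919^2 = 844561 ≡ 28
147^128 ≡ 28^2 = 784
147^256 ≡ 784^2 = 614656 ≡ 175
147^512 ≡ 175^2 = 30625 ≡ 355
835 = 512 + 256 + 64 + 2 + 1, so 147^835 ≡ 355·175·28·420·147 ≡ 980 (mod 1009)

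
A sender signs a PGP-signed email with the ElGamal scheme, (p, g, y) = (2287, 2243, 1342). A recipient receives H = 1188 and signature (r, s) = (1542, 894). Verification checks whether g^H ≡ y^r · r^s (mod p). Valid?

yes

Left side g^H mod p:
Squares mod 2287: 2243^1≡2243, 2243^2≡1936, 2243^4≡1990, 2243^8≡1303, 2243^16≡855, 2243^32≡1472, 2243^64≡995, 2243^128≡2041, 2243^256≡1054, 2243^512≡1721, 2243^1024≡176
1188 = 1024 + 128 + 32 + 4, so 2243^1188 ≡ 176·2041·1472·1990 ≡ 1843 (mod 2287)
Right side y^r · r^s mod p:
Squares mod 2287: 1342^1≡1342, 1342^2≡1095, 1342^4≡637, 1342^8≡970, 1342^16≡943, 1342^32≡1893, 1342^64≡2007, 1342^128≡642, 1342^256≡504, 1342^512≡159, 1342^1024≡124
1542 = 1024 + 512 + 4 + 2, so 1342^1542 ≡ 124·159·637·1095 ≡ 1331 (mod 2287)
Squares mod 2287: 1542^1≡1542, 1542^2≡1571, 1542^4≡368, 1542^8≡491, 1542^16≡946, 1542^32≡699, 1542^64≡1470, 1542^128≡1972, 1542^256≡884, 1542^512≡1589
894 = 512 + 256 + 64 + 32 + 16 + 8 + 4 + 2, so 1542^894 ≡ 1589·884·1470·699·946·491·368·1571 ≡ 144 (mod 2287)
1331·144 = 191664 ≡ 1843 (mod 2287)
1843 ≡ 1843 (mod 2287), so the signature is genuine.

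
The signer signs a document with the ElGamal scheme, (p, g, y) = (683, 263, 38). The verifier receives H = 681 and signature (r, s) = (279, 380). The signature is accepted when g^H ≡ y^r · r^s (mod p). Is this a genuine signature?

genuine

Left side g^H mod p:
263^2 = 69169 ≡ 186
263^4 ≡ 186^2 = 34596 ≡ 446
263^8 ≡ 446^2 = 198916 ≡ 163
263^16 ≡ 163^2 = 26569 ≡ 615
263^32 ≡ 615^2 = 378225 ≡ 526
263^64 ≡ 526^2 = 276676 ≡ 61
263^128 ≡ 61^2 = 3721 ≡ 306
263^256 ≡ 306^2 = 93636 ≡ 65
263^512 ≡ 65^2 = 4225 ≡ 127
681 = 512 + 128 + 32 + 8 + 1, so 263^681 ≡ 127·306·526·163·263 ≡ 174 (mod 683)
Right side y^r · r^s mod p:
38^2 = 1444 ≡ 78
38^4 ≡ 78^2 = 6084 ≡ 620
38^8 ≡ 620^2 = 384400 ≡ 554
38^16 ≡ 554^2 = 306916 ≡ 249
38^32 ≡ 249^2 = 62001 ≡ 531
38^64 ≡ 531^2 = 281961 ≡ 565
38^128 ≡ 565^2 = 319225 ≡ 264
38^256 ≡ 264^2 = 69696 ≡ 30
279 = 256 + 16 + 4 + 2 + 1, so 38^279 ≡ 30·249·620·78·38 ≡ 128 (mod 683)
279^2 = 77841 ≡ 662
279^4 ≡ 662^2 = 438244 ≡ 441
279^8 ≡ 441^2 = 194481 ≡ 509
279^16 ≡ 509^2 = 259081 ≡ 224
279^32 ≡ 224^2 = 50176 ≡ 317
279^64 ≡ 317^2 = 100489 ≡ 88
279^128 ≡ 88^2 = 7744 ≡ 231
279^256 ≡ 231^2 = 53361 ≡ 87
380 = 256 + 64 + 32 + 16 + 8 + 4, so 279^380 ≡ 87·88·317·224·509·441 ≡ 631 (mod 683)
128·631 = 80768 ≡ 174 (mod 683)
174 ≡ 174 (mod 683), so the signature is genuine.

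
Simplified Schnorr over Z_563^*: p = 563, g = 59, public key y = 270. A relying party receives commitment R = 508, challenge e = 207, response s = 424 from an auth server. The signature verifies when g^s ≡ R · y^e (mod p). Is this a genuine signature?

g^s mod p:
Squares mod 563: 59^1≡59, 59^2≡103, 59^4≡475, 59^8≡425, 59^16≡465, 59^32≡33, 59^64≡526, 59^128≡243, 59^256≡497
424 = 256 + 128 + 32 + 8, so 59^424 ≡ 497·243·33·425 ≡ 188 (mod 563)
R · y^e mod p:
Squares mod 563: 270^1≡270, 270^2≡273, 270^4≡213, 270^8≡329, 270^16≡145, 270^32≡194, 270^64≡478, 270^128≡469
207 = 128 + 64 + 8 + 4 + 2 + 1, so 270^207 ≡ 469·478·329·213·273·270 ≡ 58 (mod 563)
508·58 = 29464 ≡ 188 (mod 563)
188 ≡ 188 (mod 563); signature holds.

genuine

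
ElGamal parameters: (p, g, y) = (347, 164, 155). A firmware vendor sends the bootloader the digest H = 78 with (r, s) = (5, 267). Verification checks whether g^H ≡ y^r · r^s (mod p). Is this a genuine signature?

forged

Left side g^H mod p:
Squares mod 347: 164^1≡164, 164^2≡177, 164^4≡99, 164^8≡85, 164^16≡285, 164^32≡27, 164^64≡35
78 = 64 + 8 + 4 + 2, so 164^78 ≡ 35·85·99·177 ≡ 74 (mod 347)
Right side y^r · r^s mod p:
Squares mod 347: 155^1≡155, 155^2≡82, 155^4≡131
5 = 4 + 1, so 155^5 ≡ 131·155 ≡ 179 (mod 347)
Squares mod 347: 5^1≡5, 5^2≡25, 5^4≡278, 5^8≡250, 5^16≡40, 5^32≡212, 5^64≡181, 5^128≡143, 5^256≡323
267 = 256 + 8 + 2 + 1, so 5^267 ≡ 323·250·25·5 ≡ 214 (mod 347)
179·214 = 38306 ≡ 136 (mod 347)
74 ≠ 136, so verification fails.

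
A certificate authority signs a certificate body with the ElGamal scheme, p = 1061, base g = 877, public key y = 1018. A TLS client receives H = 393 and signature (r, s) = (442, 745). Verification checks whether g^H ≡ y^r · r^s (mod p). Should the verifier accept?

accept

Left side g^H mod p:
Squares mod 1061: 877^1≡877, 877^2≡965, 877^4≡728, 877^8≡545, 877^16≡1006, 877^32≡903, 877^64≡561, 877^128≡665, 877^256≡849
393 = 256 + 128 + 8 + 1, so 877^393 ≡ 849·665·545·877 ≡ 591 (mod 1061)
Right side y^r · r^s mod p:
Squares mod 1061: 1018^1≡1018, 1018^2≡788, 1018^4≡259, 1018^8≡238, 1018^16≡411, 1018^32≡222, 1018^64≡478, 1018^128≡369, 1018^256≡353
442 = 256 + 128 + 32 + 16 + 8 + 2, so 1018^442 ≡ 353·369·222·411·238·788 ≡ 383 (mod 1061)
Squares mod 1061: 442^1≡442, 442^2≡140, 442^4≡502, 442^8≡547, 442^16≡7, 442^32≡49, 442^64≡279, 442^128≡388, 442^256≡943, 442^512≡131
745 = 512 + 128 + 64 + 32 + 8 + 1, so 442^745 ≡ 131·388·279·49·547·442 ≡ 201 (mod 1061)
383·201 = 76983 ≡ 591 (mod 1061)
591 ≡ 591 (mod 1061), so the signature is genuine.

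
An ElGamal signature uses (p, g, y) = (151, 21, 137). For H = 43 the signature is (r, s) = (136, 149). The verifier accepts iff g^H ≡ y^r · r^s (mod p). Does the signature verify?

Left side g^H mod p:
21^2 = 441 ≡ 139
21^4 ≡ 139^2 = 19321 ≡ 144
21^8 ≡ 144^2 = 20736 ≡ 49
21^16 ≡ 49^2 = 2401 ≡ 136
21^32 ≡ 136^2 = 18496 ≡ 74
43 = 32 + 8 + 2 + 1, so 21^43 ≡ 74·49·139·21 ≡ 100 (mod 151)
Right side y^r · r^s mod p:
137^2 = 18769 ≡ 45
137^4 ≡ 45^2 = 2025 ≡ 62
137^8 ≡ 62^2 = 3844 ≡ 69
137^16 ≡ 69^2 = 4761 ≡ 80
137^32 ≡ 80^2 = 6400 ≡ 58
137^64 ≡ 58^2 = 3364 ≡ 42
137^128 ≡ 42^2 = 1764 ≡ 103
136 = 128 + 8, so 137^136 ≡ 103·69 ≡ 10 (mod 151)
136^2 = 18496 ≡ 74
136^4 ≡ 74^2 = 5476 ≡ 40
136^8 ≡ 40^2 = 1600 ≡ 90
136^16 ≡ 90^2 = 8100 ≡ 97
136^32 ≡ 97^2 = 9409 ≡ 47
136^64 ≡ 47^2 = 2209 ≡ 95
136^128 ≡ 95^2 = 9025 ≡ 116
149 = 128 + 16 + 4 + 1, so 136^149 ≡ 116·97·40·136 ≡ 10 (mod 151)
10·10 = 100 ≡ 100 (mod 151)
100 ≡ 100 (mod 151), so the signature is genuine.

verifies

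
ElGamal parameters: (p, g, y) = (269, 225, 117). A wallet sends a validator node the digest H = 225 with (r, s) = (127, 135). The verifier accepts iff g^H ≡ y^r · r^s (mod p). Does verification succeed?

passes

Left side g^H mod p:
225^2 = 50625 ≡ 53
225^4 ≡ 53^2 = 2809 ≡ 119
225^8 ≡ 119^2 = 14161 ≡ 173
225^16 ≡ 173^2 = 29929 ≡ 70
225^32 ≡ 70^2 = 4900 ≡ 58
225^64 ≡ 58^2 = 3364 ≡ 136
225^128 ≡ 136^2 = 18496 ≡ 204
225 = 128 + 64 + 32 + 1, so 225^225 ≡ 204·136·58·225 ≡ 264 (mod 269)
Right side y^r · r^s mod p:
117^2 = 13689 ≡ 239
117^4 ≡ 239^2 = 57121 ≡ 93
117^8 ≡ 93^2 = 8649 ≡ 41
117^16 ≡ 41^2 = 1681 ≡ 67
117^32 ≡ 67^2 = 4489 ≡ 185
117^64 ≡ 185^2 = 34225 ≡ 62
127 = 64 + 32 + 16 + 8 + 4 + 2 + 1, so 117^127 ≡ 62·185·67·41·93·239·117 ≡ 180 (mod 269)
127^2 = 16129 ≡ 258
127^4 ≡ 258^2 = 66564 ≡ 121
127^8 ≡ 121^2 = 14641 ≡ 115
127^16 ≡ 115^2 = 13225 ≡ 44
127^32 ≡ 44^2 = 1936 ≡ 53
127^64 ≡ 53^2 = 2809 ≡ 119
127^128 ≡ 119^2 = 14161 ≡ 173
135 = 128 + 4 + 2 + 1, so 127^135 ≡ 173·121·258·127 ≡ 127 (mod 269)
180·127 = 22860 ≡ 264 (mod 269)
264 ≡ 264 (mod 269), so the signature is genuine.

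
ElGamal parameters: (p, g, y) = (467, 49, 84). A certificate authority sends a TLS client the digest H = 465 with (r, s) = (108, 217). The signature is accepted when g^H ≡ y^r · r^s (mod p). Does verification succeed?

Left side g^H mod p:
49^2 = 2401 ≡ 66
49^4 ≡ 66^2 = 4356 ≡ 153
49^8 ≡ 153^2 = 23409 ≡ 59
49^16 ≡ 59^2 = 3481 ≡ 212
49^32 ≡ 212^2 = 44944 ≡ 112
49^64 ≡ 112^2 = 12544 ≡ 402
49^128 ≡ 402^2 = 161604 ≡ 22
49^256 ≡ 22^2 = 484 ≡ 17
465 = 256 + 128 + 64 + 16 + 1, so 49^465 ≡ 17·22·402·212·49 ≡ 305 (mod 467)
Right side y^r · r^s mod p:
84^2 = 7056 ≡ 51
84^4 ≡ 51^2 = 2601 ≡ 266
84^8 ≡ 266^2 = 70756 ≡ 239
84^16 ≡ 239^2 = 57121 ≡ 147
84^32 ≡ 147^2 = 21609 ≡ 127
84^64 ≡ 127^2 = 16129 ≡ 251
108 = 64 + 32 + 8 + 4, so 84^108 ≡ 251·127·239·266 ≡ 30 (mod 467)
108^2 = 11664 ≡ 456
108^4 ≡ 456^2 = 207936 ≡ 121
108^8 ≡ 121^2 = 14641 ≡ 164
108^16 ≡ 164^2 = 26896 ≡ 277
108^32 ≡ 277^2 = 76729 ≡ 141
108^64 ≡ 141^2 = 19881 ≡ 267
108^128 ≡ 267^2 = 71289 ≡ 305
217 = 128 + 64 + 16 + 8 + 1, so 108^217 ≡ 305·267·277·164·108 ≡ 204 (mod 467)
30·204 = 6120 ≡ 49 (mod 467)
305 ≠ 49, so verification fails.

fails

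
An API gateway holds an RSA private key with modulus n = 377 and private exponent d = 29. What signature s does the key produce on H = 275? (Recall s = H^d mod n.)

H^2 ≡ 275^2 = 75625 ≡ 225
H^4 ≡ 225^2 = 50625 ≡ 107
H^8 ≡ 107^2 = 11449 ≡ 139
H^16 ≡ 139^2 = 19321 ≡ 94
29 = 16 + 8 + 4 + 1, so H^29 ≡ 94·139·107·275 ≡ 188 (mod 377)

188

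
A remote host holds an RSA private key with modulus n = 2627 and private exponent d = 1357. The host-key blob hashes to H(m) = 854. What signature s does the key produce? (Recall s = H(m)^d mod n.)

(H(m))^2 ≡ 854^2 = 729316 ≡ 1637
(H(m))^4 ≡ 1637^2 = 2679769 ≡ 229
(H(m))^8 ≡ 229^2 = 52441 ≡ 2528
(H(m))^16 ≡ 2528^2 = 6390784 ≡ 1920
(H(m))^32 ≡ 1920^2 = 3686400 ≡ 719
(H(m))^64 ≡ 719^2 = 516961 ≡ 2069
(H(m))^128 ≡ 2069^2 = 4280761 ≡ 1378
(H(m))^256 ≡ 1378^2 = 1898884 ≡ 2190
(H(m))^512 ≡ 2190^2 = 4796100 ≡ 1825
(H(m))^1024 ≡ 1825^2 = 3330625 ≡ 2216
1357 = 1024 + 256 + 64 + 8 + 4 + 1, so (H(m))^1357 ≡ 2216·2190·2069·2528·229·854 ≡ 2594 (mod 2627)

2594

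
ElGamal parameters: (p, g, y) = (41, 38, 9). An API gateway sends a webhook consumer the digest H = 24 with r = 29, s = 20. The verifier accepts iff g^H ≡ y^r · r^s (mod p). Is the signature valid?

Left side g^H mod p:
38^24 mod 41 = 1
Right side y^r · r^s mod p:
9^29 mod 41 = 9
29^20 mod 41 = 40
9·40 = 360 ≡ 32 (mod 41)
1 ≠ 32, so verification fails.

invalid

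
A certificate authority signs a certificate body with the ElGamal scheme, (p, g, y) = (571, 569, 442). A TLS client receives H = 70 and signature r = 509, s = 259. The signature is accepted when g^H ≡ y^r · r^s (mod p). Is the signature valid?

Left side g^H mod p:
569^2 = 323761 ≡ 4
569^4 ≡ 4^2 = 16
569^8 ≡ 16^2 = 256
569^16 ≡ 256^2 = 65536 ≡ 442
569^32 ≡ 442^2 = 195364 ≡ 82
569^64 ≡ 82^2 = 6724 ≡ 443
70 = 64 + 4 + 2, so 569^70 ≡ 443·16·4 ≡ 373 (mod 571)
Right side y^r · r^s mod p:
442^2 = 195364 ≡ 82
442^4 ≡ 82^2 = 6724 ≡ 443
442^8 ≡ 443^2 = 196249 ≡ 396
442^16 ≡ 396^2 = 156816 ≡ 362
442^32 ≡ 362^2 = 131044 ≡ 285
442^64 ≡ 285^2 = 81225 ≡ 143
442^128 ≡ 143^2 = 20449 ≡ 464
442^256 ≡ 464^2 = 215296 ≡ 29
509 = 256 + 128 + 64 + 32 + 16 + 8 + 4 + 1, so 442^509 ≡ 29·464·143·285·362·396·443·442 ≡ 513 (mod 571)
509^2 = 259081 ≡ 418
509^4 ≡ 418^2 = 174724 ≡ 569
509^8 ≡ 569^2 = 323761 ≡ 4
509^16 ≡ 4^2 = 16
509^32 ≡ 16^2 = 256
509^64 ≡ 256^2 = 65536 ≡ 442
509^128 ≡ 442^2 = 195364 ≡ 82
509^256 ≡ 82^2 = 6724 ≡ 443
259 = 256 + 2 + 1, so 509^259 ≡ 443·418·509 ≡ 309 (mod 571)
513·309 = 158517 ≡ 350 (mod 571)
373 ≠ 350, so verification fails.

invalid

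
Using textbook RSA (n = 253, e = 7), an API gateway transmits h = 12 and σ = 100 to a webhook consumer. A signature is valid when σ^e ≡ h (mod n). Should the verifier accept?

σ^7 mod 253 = 12
Since 12 equals the digest 12, verification succeeds.

accept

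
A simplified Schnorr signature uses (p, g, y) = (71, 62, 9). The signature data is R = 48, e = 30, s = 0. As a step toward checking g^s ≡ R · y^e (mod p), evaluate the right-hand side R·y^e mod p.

1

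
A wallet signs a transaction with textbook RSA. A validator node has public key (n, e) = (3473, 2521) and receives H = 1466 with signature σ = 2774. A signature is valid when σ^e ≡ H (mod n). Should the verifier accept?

reject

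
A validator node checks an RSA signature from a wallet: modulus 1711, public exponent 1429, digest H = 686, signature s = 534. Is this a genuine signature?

forged

s^2 ≡ 534^2 = 285156 ≡ 1130
s^4 ≡ 1130^2 = 1276900 ≡ 494
s^8 ≡ 494^2 = 244036 ≡ 1074
s^16 ≡ 1074^2 = 1153476 ≡ 262
s^32 ≡ 262^2 = 68644 ≡ 204
s^64 ≡ 204^2 = 41616 ≡ 552
s^128 ≡ 552^2 = 304704 ≡ 146
s^256 ≡ 146^2 = 21316 ≡ 784
s^512 ≡ 784^2 = 614656 ≡ 407
s^1024 ≡ 407^2 = 165649 ≡ 1393
1429 = 1024 + 256 + 128 + 16 + 4 + 1, so s^1429 ≡ 1393·784·146·262·494·534 ≡ 12 (mod 1711)
s^1429 mod 1711 = 12, but H = 686.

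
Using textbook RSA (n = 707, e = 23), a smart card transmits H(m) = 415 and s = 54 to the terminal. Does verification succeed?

s^2 ≡ 54^2 = 2916 ≡ 88
s^4 ≡ 88^2 = 7744 ≡ 674
s^8 ≡ 674^2 = 454276 ≡ 382
s^16 ≡ 382^2 = 145924 ≡ 282
23 = 16 + 4 + 2 + 1, so s^23 ≡ 282·674·88·54 ≡ 31 (mod 707)
The recovered value 31 does not match the digest 415.

fails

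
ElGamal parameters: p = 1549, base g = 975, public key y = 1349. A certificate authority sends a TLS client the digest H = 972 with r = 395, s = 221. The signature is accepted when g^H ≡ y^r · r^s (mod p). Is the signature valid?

valid

Left side g^H mod p:
975^2 = 950625 ≡ 1088
975^4 ≡ 1088^2 = 1183744 ≡ 308
975^8 ≡ 308^2 = 94864 ≡ 375
975^16 ≡ 375^2 = 140625 ≡ 1215
975^32 ≡ 1215^2 = 1476225 ≡ 28
975^64 ≡ 28^2 = 784
975^128 ≡ 784^2 = 614656 ≡ 1252
975^256 ≡ 1252^2 = 1567504 ≡ 1465
975^512 ≡ 1465^2 = 2146225 ≡ 860
972 = 512 + 256 + 128 + 64 + 8 + 4, so 975^972 ≡ 860·1465·1252·784·375·308 ≡ 277 (mod 1549)
Right side y^r · r^s mod p:
1349^2 = 1819801 ≡ 1275
1349^4 ≡ 1275^2 = 1625625 ≡ 724
1349^8 ≡ 724^2 = 524176 ≡ 614
1349^16 ≡ 614^2 = 376996 ≡ 589
1349^32 ≡ 589^2 = 346921 ≡ 1494
1349^64 ≡ 1494^2 = 2232036 ≡ 1476
1349^128 ≡ 1476^2 = 2178576 ≡ 682
1349^256 ≡ 682^2 = 465124 ≡ 424
395 = 256 + 128 + 8 + 2 + 1, so 1349^395 ≡ 424·682·614·1275·1349 ≡ 1366 (mod 1549)
395^2 = 156025 ≡ 1125
395^4 ≡ 1125^2 = 1265625 ≡ 92
395^8 ≡ 92^2 = 8464 ≡ 719
395^16 ≡ 719^2 = 516961 ≡ 1144
395^32 ≡ 1144^2 = 1308736 ≡ 1380
395^64 ≡ 1380^2 = 1904400 ≡ 679
395^128 ≡ 679^2 = 461041 ≡ 988
221 = 128 + 64 + 16 + 8 + 4 + 1, so 395^221 ≡ 988·679·1144·719·92·395 ≡ 591 (mod 1549)
1366·591 = 807306 ≡ 277 (mod 1549)
277 ≡ 277 (mod 1549), so the signature is genuine.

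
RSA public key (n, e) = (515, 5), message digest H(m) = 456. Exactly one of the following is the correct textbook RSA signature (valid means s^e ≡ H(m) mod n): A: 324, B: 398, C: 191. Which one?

Candidate A: Squares mod 515: 324^1≡324, 324^2≡431, 324^4≡361; 5 = 4 + 1, so 324^5 ≡ 361·324 ≡ 59 (mod 515)
Candidate B: Squares mod 515: 398^1≡398, 398^2≡299, 398^4≡306; 5 = 4 + 1, so 398^5 ≡ 306·398 ≡ 248 (mod 515)
Candidate C: Squares mod 515: 191^1≡191, 191^2≡431, 191^4≡361; 5 = 4 + 1, so 191^5 ≡ 361·191 ≡ 456 (mod 515)
  → matches H(m) = 456

C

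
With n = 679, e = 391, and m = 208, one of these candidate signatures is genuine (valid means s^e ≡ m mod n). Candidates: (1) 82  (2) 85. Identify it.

Candidate 1: Squares mod 679: 82^1≡82, 82^2≡613, 82^4≡282, 82^8≡81, 82^16≡450, 82^32≡158, 82^64≡520, 82^128≡158, 82^256≡520; 391 = 256 + 128 + 4 + 2 + 1, so 82^391 ≡ 520·158·282·613·82 ≡ 208 (mod 679)
  → matches m = 208
Candidate 2: Squares mod 679: 85^1≡85, 85^2≡435, 85^4≡463, 85^8≡484, 85^16≡1, 85^32≡1, 85^64≡1, 85^128≡1, 85^256≡1; 391 = 256 + 128 + 4 + 2 + 1, so 85^391 ≡ 1·1·463·435·85 ≡ 477 (mod 679)

1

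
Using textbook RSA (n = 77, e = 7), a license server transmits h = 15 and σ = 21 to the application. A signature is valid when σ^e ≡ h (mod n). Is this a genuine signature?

Squares mod 77: σ^1≡21, σ^2≡56, σ^4≡56
7 = 4 + 2 + 1, so σ^7 ≡ 56·56·21 ≡ 21 (mod 77)
The recovered value 21 does not match the digest 15.

forged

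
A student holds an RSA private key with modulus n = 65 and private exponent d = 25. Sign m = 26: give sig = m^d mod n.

26

m^2 ≡ 26^2 = 676 ≡ 26
m^4 ≡ 26^2 = 676 ≡ 26
m^8 ≡ 26^2 = 676 ≡ 26
m^16 ≡ 26^2 = 676 ≡ 26
25 = 16 + 8 + 1, so m^25 ≡ 26·26·26 ≡ 26 (mod 65)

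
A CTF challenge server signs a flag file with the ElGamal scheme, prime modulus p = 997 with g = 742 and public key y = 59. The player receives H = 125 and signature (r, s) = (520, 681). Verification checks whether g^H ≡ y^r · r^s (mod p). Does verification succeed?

passes

Left side g^H mod p:
742^2 = 550564 ≡ 220
742^4 ≡ 220^2 = 48400 ≡ 544
742^8 ≡ 544^2 = 295936 ≡ 824
742^16 ≡ 824^2 = 678976 ≡ 19
742^32 ≡ 19^2 = 361
742^64 ≡ 361^2 = 130321 ≡ 711
125 = 64 + 32 + 16 + 8 + 4 + 1, so 742^125 ≡ 711·361·19·824·544·742 ≡ 915 (mod 997)
Right side y^r · r^s mod p:
59^2 = 3481 ≡ 490
59^4 ≡ 490^2 = 240100 ≡ 820
59^8 ≡ 820^2 = 672400 ≡ 422
59^16 ≡ 422^2 = 178084 ≡ 618
59^32 ≡ 618^2 = 381924 ≡ 73
59^64 ≡ 73^2 = 5329 ≡ 344
59^128 ≡ 344^2 = 118336 ≡ 690
59^256 ≡ 690^2 = 476100 ≡ 531
59^512 ≡ 531^2 = 281961 ≡ 807
520 = 512 + 8, so 59^520 ≡ 807·422 ≡ 577 (mod 997)
520^2 = 270400 ≡ 213
520^4 ≡ 213^2 = 45369 ≡ 504
520^8 ≡ 504^2 = 254016 ≡ 778
520^16 ≡ 778^2 = 605284 ≡ 105
520^32 ≡ 105^2 = 11025 ≡ 58
520^64 ≡ 58^2 = 3364 ≡ 373
520^128 ≡ 373^2 = 139129 ≡ 546
520^256 ≡ 546^2 = 298116 ≡ 13
520^512 ≡ 13^2 = 169
681 = 512 + 128 + 32 + 8 + 1, so 520^681 ≡ 169·546·58·778·520 ≡ 888 (mod 997)
577·888 = 512376 ≡ 915 (mod 997)
915 ≡ 915 (mod 997), so the signature is genuine.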